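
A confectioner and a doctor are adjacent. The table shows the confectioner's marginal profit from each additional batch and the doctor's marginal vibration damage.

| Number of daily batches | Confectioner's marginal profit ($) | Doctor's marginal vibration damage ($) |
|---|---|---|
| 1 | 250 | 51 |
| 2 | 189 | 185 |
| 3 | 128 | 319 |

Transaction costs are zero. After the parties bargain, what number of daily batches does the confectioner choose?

2

Bargaining reaches the level where marginal profit last exceeds marginal vibration damage.
That holds through level 2 (189 ≥ 185) but not at 3 (128 < 319).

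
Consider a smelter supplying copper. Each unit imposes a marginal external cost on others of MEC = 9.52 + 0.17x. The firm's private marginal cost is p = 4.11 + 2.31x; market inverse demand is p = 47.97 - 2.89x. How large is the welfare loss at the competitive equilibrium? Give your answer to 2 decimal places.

DWL = 11.17

Market equilibrium (private): 4.11 + 2.31x = 47.97 - 2.89x → x_m = 8.4346.
Social marginal cost = private MC + MEC = 13.63 + 2.48x.
Set SMC = demand: 13.63 + 2.48x = 47.97 - 2.89x → x* = 6.3948.
Height of the DWL triangle at x_m is SMC(x_m) − demand(x_m) = MEC(x_m) = 10.9539.
DWL = ½ × 2.0398 × 10.9539 = 11.1719.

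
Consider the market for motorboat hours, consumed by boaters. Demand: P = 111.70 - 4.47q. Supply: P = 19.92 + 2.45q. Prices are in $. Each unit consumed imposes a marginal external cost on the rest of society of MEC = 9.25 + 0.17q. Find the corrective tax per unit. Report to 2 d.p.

Social marginal benefit = demand − MEC = 102.45 - 4.64q.
Set SMB = MC: 102.45 - 4.64q = 19.92 + 2.45q → q* = 11.6403.
The Pigouvian tax equals MEC at q*: 9.25 + 0.17×11.6403 = 11.2289.

tax = $11.23 per unit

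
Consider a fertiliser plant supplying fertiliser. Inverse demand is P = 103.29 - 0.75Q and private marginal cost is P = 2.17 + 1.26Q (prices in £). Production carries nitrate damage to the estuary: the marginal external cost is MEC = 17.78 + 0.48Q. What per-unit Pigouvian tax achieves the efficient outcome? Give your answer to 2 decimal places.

Social marginal cost = private MC + MEC = 19.95 + 1.74Q.
Set SMC = demand: 19.95 + 1.74Q = 103.29 - 0.75Q → Q* = 33.4699.
The Pigouvian tax equals MEC at Q*: 17.78 + 0.48×33.4699 = 33.8456.

tax = £33.85 per unit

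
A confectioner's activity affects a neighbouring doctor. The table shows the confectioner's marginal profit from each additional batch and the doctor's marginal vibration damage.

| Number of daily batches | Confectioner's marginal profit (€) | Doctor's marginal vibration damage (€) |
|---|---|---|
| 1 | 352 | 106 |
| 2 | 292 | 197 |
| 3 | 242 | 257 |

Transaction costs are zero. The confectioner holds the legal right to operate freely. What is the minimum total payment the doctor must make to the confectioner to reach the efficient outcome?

€242

Left alone the confectioner would choose level 3 (marginal profit stays positive).
Efficient level: k* = 2 (marginal profit ≥ marginal vibration damage through 2).
The doctor must at least cover the confectioner's forgone profit from cutting 3→2: 242 = 242.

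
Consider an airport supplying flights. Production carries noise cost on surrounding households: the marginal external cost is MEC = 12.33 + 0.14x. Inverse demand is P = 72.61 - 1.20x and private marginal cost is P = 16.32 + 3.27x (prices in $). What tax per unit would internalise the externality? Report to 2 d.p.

Social marginal cost = private MC + MEC = 28.65 + 3.41x.
Set SMC = demand: 28.65 + 3.41x = 72.61 - 1.20x → x* = 9.5358.
The Pigouvian tax equals MEC at x*: 12.33 + 0.14×9.5358 = 13.6650.

tax = $13.67 per unit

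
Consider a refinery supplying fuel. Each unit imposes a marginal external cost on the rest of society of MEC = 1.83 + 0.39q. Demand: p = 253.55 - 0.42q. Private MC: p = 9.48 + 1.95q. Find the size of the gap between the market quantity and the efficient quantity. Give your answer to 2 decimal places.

Market equilibrium (private): 9.48 + 1.95q = 253.55 - 0.42q → q_m = 102.9831.
Social marginal cost = private MC + MEC = 11.31 + 2.34q.
Set SMC = demand: 11.31 + 2.34q = 253.55 - 0.42q → q* = 87.7681.
Gap = |102.9831 − 87.7681| = 15.2150.

15.22 units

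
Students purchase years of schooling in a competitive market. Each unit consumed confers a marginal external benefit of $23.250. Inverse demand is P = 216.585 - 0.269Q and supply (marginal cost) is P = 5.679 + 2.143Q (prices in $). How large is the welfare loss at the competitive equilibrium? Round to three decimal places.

DWL = $112.057

Market equilibrium (private): 5.679 + 2.143Q = 216.585 - 0.269Q → Q_m = 87.4403.
Social marginal benefit = demand + MEB = 239.835 - 0.269Q.
Set SMB = MC: 239.835 - 0.269Q = 5.679 + 2.143Q → Q* = 97.0796.
Height of the DWL triangle at Q_m is SMB(Q_m) − MC(Q_m) = MEB(Q_m) = 23.2500.
DWL = ½ × 9.6393 × 23.2500 = 112.0569.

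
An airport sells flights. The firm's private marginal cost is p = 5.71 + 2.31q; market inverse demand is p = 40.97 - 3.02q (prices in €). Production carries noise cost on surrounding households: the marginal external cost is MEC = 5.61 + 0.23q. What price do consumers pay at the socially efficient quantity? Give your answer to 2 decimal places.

P = €24.87

Social marginal cost = private MC + MEC = 11.32 + 2.54q.
Set SMC = demand: 11.32 + 2.54q = 40.97 - 3.02q → q* = 5.3327.
Consumer price on the demand curve at q*: 40.97 − 3.02×5.3327 = 24.8652.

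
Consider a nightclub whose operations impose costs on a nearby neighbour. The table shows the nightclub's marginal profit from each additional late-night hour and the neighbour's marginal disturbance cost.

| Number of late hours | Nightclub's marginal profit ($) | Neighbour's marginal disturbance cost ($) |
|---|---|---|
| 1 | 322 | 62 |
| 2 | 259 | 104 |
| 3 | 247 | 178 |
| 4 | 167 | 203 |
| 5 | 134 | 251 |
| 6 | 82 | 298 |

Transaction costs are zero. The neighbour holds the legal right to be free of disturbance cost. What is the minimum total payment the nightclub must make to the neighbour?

$344

Efficient level: marginal profit ≥ marginal disturbance cost through level 3, so k* = 3.
With the neighbour holding the right, the nightclub must at least compensate total damage at k*: 62 + 104 + 178 = 344.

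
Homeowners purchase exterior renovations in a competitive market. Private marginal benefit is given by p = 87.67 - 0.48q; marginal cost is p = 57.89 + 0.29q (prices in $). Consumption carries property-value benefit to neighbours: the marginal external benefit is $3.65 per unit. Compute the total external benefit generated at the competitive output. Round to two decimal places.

$141.16

Market equilibrium (private): 57.89 + 0.29q = 87.67 - 0.48q → q_m = 38.6753.
Total external benefit = MEB × q_m = 3.65 × 38.6753 = 141.1648.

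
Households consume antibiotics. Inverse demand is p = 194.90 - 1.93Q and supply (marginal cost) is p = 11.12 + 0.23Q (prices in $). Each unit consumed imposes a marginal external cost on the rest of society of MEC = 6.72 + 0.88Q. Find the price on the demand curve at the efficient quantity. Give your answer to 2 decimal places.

P = $82.49

Social marginal benefit = demand − MEC = 188.18 - 2.81Q.
Set SMB = MC: 188.18 - 2.81Q = 11.12 + 0.23Q → Q* = 58.2434.
Consumer price on the demand curve at Q*: 194.90 − 1.93×58.2434 = 82.4902.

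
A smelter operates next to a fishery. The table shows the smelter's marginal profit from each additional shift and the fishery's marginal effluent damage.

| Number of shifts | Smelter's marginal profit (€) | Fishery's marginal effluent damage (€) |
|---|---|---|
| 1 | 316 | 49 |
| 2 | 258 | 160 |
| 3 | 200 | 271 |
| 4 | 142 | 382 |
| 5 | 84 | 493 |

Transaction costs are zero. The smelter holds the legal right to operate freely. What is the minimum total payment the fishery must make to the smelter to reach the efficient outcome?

Left alone the smelter would choose level 5 (marginal profit stays positive).
Efficient level: k* = 2 (marginal profit ≥ marginal effluent damage through 2).
The fishery must at least cover the smelter's forgone profit from cutting 5→2: 200 + 142 + 84 = 426.

€426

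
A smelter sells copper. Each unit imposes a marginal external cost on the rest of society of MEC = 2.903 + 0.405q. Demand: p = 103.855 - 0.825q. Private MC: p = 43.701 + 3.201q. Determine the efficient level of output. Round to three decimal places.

Social marginal cost = private MC + MEC = 46.604 + 3.606q.
Set SMC = demand: 46.604 + 3.606q = 103.855 - 0.825q → q* = 12.9206.

q* = 12.921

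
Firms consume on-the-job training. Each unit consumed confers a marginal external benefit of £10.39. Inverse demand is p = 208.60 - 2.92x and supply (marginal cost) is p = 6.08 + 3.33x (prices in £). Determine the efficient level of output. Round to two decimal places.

x* = 34.07

Social marginal benefit = demand + MEB = 218.99 - 2.92x.
Set SMB = MC: 218.99 - 2.92x = 6.08 + 3.33x → x* = 34.0656.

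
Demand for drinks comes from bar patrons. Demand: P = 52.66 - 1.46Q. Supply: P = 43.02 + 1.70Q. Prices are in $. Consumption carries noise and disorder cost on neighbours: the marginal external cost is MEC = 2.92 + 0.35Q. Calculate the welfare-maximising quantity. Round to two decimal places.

Q* = 1.91

Social marginal benefit = demand − MEC = 49.74 - 1.81Q.
Set SMB = MC: 49.74 - 1.81Q = 43.02 + 1.70Q → Q* = 1.9145.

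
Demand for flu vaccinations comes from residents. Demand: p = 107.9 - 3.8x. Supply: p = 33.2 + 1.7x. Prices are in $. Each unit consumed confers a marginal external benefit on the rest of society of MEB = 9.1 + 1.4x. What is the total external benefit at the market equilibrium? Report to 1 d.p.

Market equilibrium (private): 33.2 + 1.7x = 107.9 - 3.8x → x_m = 13.5818.
Total external benefit = ∫₀^{x_m} (9.1 + 1.4x) dx = 9.1×13.5818 + ½×1.4×13.5818² = 252.7201.

$252.7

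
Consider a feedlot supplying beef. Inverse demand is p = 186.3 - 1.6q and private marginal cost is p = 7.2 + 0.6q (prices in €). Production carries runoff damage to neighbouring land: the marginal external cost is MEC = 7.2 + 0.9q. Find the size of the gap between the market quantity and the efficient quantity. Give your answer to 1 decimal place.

26.0 units

Market equilibrium (private): 7.2 + 0.6q = 186.3 - 1.6q → q_m = 81.4091.
Social marginal cost = private MC + MEC = 14.4 + 1.5q.
Set SMC = demand: 14.4 + 1.5q = 186.3 - 1.6q → q* = 55.4516.
Gap = |81.4091 − 55.4516| = 25.9575.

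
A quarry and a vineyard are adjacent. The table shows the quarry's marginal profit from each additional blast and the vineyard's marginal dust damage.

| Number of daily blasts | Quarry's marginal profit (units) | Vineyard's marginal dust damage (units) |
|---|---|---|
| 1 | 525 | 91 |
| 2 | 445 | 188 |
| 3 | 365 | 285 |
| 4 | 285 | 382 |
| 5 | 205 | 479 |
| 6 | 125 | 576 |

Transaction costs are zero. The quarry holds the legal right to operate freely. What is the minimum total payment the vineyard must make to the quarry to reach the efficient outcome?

Left alone the quarry would choose level 6 (marginal profit stays positive).
Efficient level: k* = 3 (marginal profit ≥ marginal dust damage through 3).
The vineyard must at least cover the quarry's forgone profit from cutting 6→3: 285 + 205 + 125 = 615.

615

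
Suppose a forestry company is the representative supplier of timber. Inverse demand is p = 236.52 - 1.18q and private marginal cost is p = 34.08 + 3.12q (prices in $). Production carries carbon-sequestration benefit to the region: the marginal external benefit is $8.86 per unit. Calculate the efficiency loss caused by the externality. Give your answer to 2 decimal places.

DWL = $9.13

Market equilibrium (private): 34.08 + 3.12q = 236.52 - 1.18q → q_m = 47.0791.
Social marginal cost = private MC − MEB = 25.22 + 3.12q.
Set SMC = demand: 25.22 + 3.12q = 236.52 - 1.18q → q* = 49.1395.
The loss is the area between SMC and demand from q* to q_m; with linear curves that's a triangle of height MEB(q_m).
DWL = ½ × 2.0604 × 8.8600 = 9.1276.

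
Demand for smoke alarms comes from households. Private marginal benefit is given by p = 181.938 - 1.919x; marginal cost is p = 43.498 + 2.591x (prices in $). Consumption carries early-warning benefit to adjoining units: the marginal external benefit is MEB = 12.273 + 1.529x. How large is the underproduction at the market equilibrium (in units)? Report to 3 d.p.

19.862 units

Market equilibrium (private): 43.498 + 2.591x = 181.938 - 1.919x → x_m = 30.6962.
Social marginal benefit = demand + MEB = 194.211 - 0.390x.
Set SMB = MC: 194.211 - 0.390x = 43.498 + 2.591x → x* = 50.5579.
Gap = |30.6962 − 50.5579| = 19.8617.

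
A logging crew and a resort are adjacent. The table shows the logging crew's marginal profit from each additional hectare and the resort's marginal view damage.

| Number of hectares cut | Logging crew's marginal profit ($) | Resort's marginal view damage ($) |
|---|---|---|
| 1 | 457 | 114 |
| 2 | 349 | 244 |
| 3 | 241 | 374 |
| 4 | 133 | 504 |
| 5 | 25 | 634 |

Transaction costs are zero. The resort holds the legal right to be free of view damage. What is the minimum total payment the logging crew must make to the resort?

Efficient level: marginal profit ≥ marginal view damage through level 2, so k* = 2.
With the resort holding the right, the logging crew must at least compensate total damage at k*: 114 + 244 = 358.

$358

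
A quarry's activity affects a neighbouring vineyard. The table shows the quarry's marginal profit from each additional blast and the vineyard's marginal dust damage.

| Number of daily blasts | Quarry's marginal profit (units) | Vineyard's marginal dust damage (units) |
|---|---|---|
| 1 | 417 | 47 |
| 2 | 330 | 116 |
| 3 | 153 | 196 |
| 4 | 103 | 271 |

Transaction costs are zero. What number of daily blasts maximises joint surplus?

Bargaining reaches the level where marginal profit last exceeds marginal dust damage.
That holds through level 2 (330 ≥ 116) but not at 3 (153 < 196).

2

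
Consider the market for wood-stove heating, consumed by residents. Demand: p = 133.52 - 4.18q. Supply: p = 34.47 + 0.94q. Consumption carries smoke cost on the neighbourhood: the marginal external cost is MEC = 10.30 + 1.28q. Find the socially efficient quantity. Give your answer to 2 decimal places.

Social marginal benefit = demand − MEC = 123.22 - 5.46q.
Set SMB = MC: 123.22 - 5.46q = 34.47 + 0.94q → q* = 13.8672.

q* = 13.87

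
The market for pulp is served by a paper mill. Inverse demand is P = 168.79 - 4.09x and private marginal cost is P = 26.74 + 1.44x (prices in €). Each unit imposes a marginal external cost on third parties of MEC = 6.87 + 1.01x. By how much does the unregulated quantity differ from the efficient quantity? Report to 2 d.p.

Market equilibrium (private): 26.74 + 1.44x = 168.79 - 4.09x → x_m = 25.6872.
Social marginal cost = private MC + MEC = 33.61 + 2.45x.
Set SMC = demand: 33.61 + 2.45x = 168.79 - 4.09x → x* = 20.6697.
Gap = |25.6872 − 20.6697| = 5.0175.

5.02 units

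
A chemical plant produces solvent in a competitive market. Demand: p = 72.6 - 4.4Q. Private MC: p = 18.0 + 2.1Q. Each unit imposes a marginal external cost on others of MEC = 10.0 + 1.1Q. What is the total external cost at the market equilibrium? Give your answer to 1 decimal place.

122.8

Market equilibrium (private): 18.0 + 2.1Q = 72.6 - 4.4Q → Q_m = 8.4000.
Total external cost = ∫₀^{Q_m} (10.0 + 1.1Q) dQ = 10.0×8.4000 + ½×1.1×8.4000² = 122.8080.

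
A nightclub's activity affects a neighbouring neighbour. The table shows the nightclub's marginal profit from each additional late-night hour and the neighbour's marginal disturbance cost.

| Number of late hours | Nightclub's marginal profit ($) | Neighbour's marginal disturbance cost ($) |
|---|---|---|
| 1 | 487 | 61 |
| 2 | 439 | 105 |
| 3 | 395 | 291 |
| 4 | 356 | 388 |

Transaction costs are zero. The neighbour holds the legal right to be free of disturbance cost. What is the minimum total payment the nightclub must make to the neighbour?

$457

Efficient level: marginal profit ≥ marginal disturbance cost through level 3, so k* = 3.
With the neighbour holding the right, the nightclub must at least compensate total damage at k*: 61 + 105 + 291 = 457.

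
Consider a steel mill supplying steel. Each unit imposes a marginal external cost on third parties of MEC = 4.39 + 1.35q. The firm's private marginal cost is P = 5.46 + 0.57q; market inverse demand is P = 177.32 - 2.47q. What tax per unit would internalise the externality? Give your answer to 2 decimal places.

tax = 55.89 per unit

Social marginal cost = private MC + MEC = 9.85 + 1.92q.
Set SMC = demand: 9.85 + 1.92q = 177.32 - 2.47q → q* = 38.1481.
The Pigouvian tax equals MEC at q*: 4.39 + 1.35×38.1481 = 55.8899.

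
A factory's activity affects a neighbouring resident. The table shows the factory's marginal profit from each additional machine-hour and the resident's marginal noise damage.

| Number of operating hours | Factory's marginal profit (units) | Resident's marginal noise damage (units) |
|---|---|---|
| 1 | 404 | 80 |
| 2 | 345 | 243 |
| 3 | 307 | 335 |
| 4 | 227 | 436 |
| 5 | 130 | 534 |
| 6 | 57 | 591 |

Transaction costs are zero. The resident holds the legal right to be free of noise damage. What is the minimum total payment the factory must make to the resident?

323

Efficient level: marginal profit ≥ marginal noise damage through level 2, so k* = 2.
With the resident holding the right, the factory must at least compensate total damage at k*: 80 + 243 = 323.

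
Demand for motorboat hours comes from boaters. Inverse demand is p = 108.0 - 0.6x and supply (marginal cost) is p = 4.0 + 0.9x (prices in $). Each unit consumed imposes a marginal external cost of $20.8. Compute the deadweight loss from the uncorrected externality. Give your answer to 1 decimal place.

Market equilibrium (private): 4.0 + 0.9x = 108.0 - 0.6x → x_m = 69.3333.
Social marginal benefit = demand − MEC = 87.2 - 0.6x.
Set SMB = MC: 87.2 - 0.6x = 4.0 + 0.9x → x* = 55.4667.
The welfare-loss triangle has base |x_m − x*| and height MEC(x_m) (the vertical gap between SMB and MC is zero at x* and MEC at x_m).
DWL = ½ × 13.8666 × 20.8000 = 144.2126.

DWL = $144.2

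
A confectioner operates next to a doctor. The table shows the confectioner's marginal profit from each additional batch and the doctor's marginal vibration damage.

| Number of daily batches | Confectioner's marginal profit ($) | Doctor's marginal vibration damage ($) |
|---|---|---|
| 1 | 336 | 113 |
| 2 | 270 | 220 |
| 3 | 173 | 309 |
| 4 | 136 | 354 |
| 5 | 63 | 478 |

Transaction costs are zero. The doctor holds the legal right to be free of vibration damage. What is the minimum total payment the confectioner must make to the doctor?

$333

Efficient level: marginal profit ≥ marginal vibration damage through level 2, so k* = 2.
With the doctor holding the right, the confectioner must at least compensate total damage at k*: 113 + 220 = 333.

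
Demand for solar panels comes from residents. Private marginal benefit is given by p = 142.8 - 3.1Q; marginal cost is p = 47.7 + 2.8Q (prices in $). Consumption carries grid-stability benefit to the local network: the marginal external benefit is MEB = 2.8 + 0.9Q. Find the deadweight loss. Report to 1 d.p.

Market equilibrium (private): 47.7 + 2.8Q = 142.8 - 3.1Q → Q_m = 16.1186.
Social marginal benefit = demand + MEB = 145.6 - 2.2Q.
Set SMB = MC: 145.6 - 2.2Q = 47.7 + 2.8Q → Q* = 19.5800.
The loss is the area between SMB and MC from Q* to Q_m; with linear curves that's a triangle of height MEB(Q_m).
DWL = ½ × 3.4614 × 17.3068 = 29.9529.

DWL = $30.0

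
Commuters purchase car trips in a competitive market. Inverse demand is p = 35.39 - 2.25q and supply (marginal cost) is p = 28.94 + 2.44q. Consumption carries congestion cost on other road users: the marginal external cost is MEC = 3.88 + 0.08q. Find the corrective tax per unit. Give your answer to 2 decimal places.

Social marginal benefit = demand − MEC = 31.51 - 2.33q.
Set SMB = MC: 31.51 - 2.33q = 28.94 + 2.44q → q* = 0.5388.
The Pigouvian tax equals MEC at q*: 3.88 + 0.08×0.5388 = 3.9231.

tax = 3.92 per unit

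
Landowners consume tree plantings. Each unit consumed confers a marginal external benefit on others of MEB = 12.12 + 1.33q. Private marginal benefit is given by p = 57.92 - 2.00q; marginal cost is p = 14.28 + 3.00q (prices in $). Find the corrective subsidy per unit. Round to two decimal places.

Social marginal benefit = demand + MEB = 70.04 - 0.67q.
Set SMB = MC: 70.04 - 0.67q = 14.28 + 3.00q → q* = 15.1935.
The Pigouvian subsidy equals MEB at q*: 12.12 + 1.33×15.1935 = 32.3274.

subsidy = $32.33 per unit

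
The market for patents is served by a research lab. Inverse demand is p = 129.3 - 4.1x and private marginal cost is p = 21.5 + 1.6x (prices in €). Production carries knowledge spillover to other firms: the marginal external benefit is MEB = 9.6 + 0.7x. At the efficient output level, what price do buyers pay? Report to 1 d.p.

P = €33.0

Social marginal cost = private MC − MEB = 11.9 + 0.9x.
Set SMC = demand: 11.9 + 0.9x = 129.3 - 4.1x → x* = 23.4800.
Consumer price on the demand curve at x*: 129.3 − 4.1×23.4800 = 33.0320.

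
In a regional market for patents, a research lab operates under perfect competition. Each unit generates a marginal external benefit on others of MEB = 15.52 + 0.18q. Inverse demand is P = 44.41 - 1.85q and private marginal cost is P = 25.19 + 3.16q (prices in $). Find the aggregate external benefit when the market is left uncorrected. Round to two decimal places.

Market equilibrium (private): 25.19 + 3.16q = 44.41 - 1.85q → q_m = 3.8363.
Total external benefit = ∫₀^{q_m} (15.52 + 0.18q) dq = 15.52×3.8363 + ½×0.18×3.8363² = 60.8639.

$60.86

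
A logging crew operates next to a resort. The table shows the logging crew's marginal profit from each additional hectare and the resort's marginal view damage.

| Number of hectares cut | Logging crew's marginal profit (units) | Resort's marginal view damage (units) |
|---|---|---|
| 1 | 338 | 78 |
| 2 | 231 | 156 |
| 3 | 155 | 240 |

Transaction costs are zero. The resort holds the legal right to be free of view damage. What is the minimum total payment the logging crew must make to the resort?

234

Efficient level: marginal profit ≥ marginal view damage through level 2, so k* = 2.
With the resort holding the right, the logging crew must at least compensate total damage at k*: 78 + 156 = 234.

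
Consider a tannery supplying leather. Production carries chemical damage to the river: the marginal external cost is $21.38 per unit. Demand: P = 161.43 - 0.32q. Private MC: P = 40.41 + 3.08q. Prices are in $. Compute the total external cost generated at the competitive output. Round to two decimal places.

$761.00

Market equilibrium (private): 40.41 + 3.08q = 161.43 - 0.32q → q_m = 35.5941.
Total external cost = MEC × q_m = 21.38 × 35.5941 = 761.0019.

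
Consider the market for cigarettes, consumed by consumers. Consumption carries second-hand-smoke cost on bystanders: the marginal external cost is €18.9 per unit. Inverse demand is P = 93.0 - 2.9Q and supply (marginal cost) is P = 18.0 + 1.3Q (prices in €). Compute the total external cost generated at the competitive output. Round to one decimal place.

Market equilibrium (private): 18.0 + 1.3Q = 93.0 - 2.9Q → Q_m = 17.8571.
Total external cost = MEC × Q_m = 18.9 × 17.8571 = 337.4992.

€337.5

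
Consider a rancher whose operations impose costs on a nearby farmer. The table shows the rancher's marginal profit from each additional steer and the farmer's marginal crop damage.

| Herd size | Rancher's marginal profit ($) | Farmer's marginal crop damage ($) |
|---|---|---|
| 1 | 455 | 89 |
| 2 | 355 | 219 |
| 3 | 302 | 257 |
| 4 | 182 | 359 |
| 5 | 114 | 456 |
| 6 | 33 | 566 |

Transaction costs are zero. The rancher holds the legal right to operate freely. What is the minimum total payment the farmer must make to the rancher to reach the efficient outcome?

Left alone the rancher would choose level 6 (marginal profit stays positive).
Efficient level: k* = 3 (marginal profit ≥ marginal crop damage through 3).
The farmer must at least cover the rancher's forgone profit from cutting 6→3: 182 + 114 + 33 = 329.

$329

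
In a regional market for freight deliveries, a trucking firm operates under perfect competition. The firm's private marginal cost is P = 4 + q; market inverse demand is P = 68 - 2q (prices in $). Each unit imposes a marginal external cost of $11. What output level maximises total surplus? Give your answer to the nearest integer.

Social marginal cost = private MC + MEC = 15 + q.
Set SMC = demand: 15 + q = 68 - 2q → q* = 17.6667.

q* = 18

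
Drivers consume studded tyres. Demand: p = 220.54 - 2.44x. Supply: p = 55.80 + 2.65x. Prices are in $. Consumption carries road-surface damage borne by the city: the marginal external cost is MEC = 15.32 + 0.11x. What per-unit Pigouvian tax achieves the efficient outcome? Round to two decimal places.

Social marginal benefit = demand − MEC = 205.22 - 2.55x.
Set SMB = MC: 205.22 - 2.55x = 55.80 + 2.65x → x* = 28.7346.
The Pigouvian tax equals MEC at x*: 15.32 + 0.11×28.7346 = 18.4808.

tax = $18.48 per unit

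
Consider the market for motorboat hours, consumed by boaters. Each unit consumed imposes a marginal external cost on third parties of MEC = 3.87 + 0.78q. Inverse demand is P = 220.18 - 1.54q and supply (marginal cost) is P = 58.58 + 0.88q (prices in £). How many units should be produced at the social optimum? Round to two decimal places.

q* = 49.29

Social marginal benefit = demand − MEC = 216.31 - 2.32q.
Set SMB = MC: 216.31 - 2.32q = 58.58 + 0.88q → q* = 49.2906.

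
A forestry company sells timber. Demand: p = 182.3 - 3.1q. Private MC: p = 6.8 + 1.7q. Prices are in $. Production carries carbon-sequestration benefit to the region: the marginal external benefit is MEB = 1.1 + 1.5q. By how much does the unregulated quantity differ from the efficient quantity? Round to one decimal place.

Market equilibrium (private): 6.8 + 1.7q = 182.3 - 3.1q → q_m = 36.5625.
Social marginal cost = private MC − MEB = 5.7 + 0.2q.
Set SMC = demand: 5.7 + 0.2q = 182.3 - 3.1q → q* = 53.5152.
Gap = |36.5625 − 53.5152| = 16.9527.

17.0 units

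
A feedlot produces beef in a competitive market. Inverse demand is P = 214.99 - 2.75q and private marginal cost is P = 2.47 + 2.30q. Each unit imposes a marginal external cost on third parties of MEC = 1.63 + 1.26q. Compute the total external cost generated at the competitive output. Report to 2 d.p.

Market equilibrium (private): 2.47 + 2.30q = 214.99 - 2.75q → q_m = 42.0832.
Total external cost = ∫₀^{q_m} (1.63 + 1.26q) dq = 1.63×42.0832 + ½×1.26×42.0832² = 1184.3229.

1184.32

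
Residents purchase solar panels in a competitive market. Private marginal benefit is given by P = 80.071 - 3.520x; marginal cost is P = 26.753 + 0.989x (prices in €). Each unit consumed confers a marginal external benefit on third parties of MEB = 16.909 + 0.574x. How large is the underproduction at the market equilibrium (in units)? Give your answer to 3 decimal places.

Market equilibrium (private): 26.753 + 0.989x = 80.071 - 3.520x → x_m = 11.8248.
Social marginal benefit = demand + MEB = 96.980 - 2.946x.
Set SMB = MC: 96.980 - 2.946x = 26.753 + 0.989x → x* = 17.8468.
Gap = |11.8248 − 17.8468| = 6.0220.

6.022 units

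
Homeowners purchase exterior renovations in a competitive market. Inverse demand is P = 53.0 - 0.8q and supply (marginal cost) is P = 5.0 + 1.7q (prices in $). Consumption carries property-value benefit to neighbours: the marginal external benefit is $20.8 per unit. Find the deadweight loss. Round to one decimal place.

DWL = $86.5

Market equilibrium (private): 5.0 + 1.7q = 53.0 - 0.8q → q_m = 19.2000.
Social marginal benefit = demand + MEB = 73.8 - 0.8q.
Set SMB = MC: 73.8 - 0.8q = 5.0 + 1.7q → q* = 27.5200.
Height of the DWL triangle at q_m is SMB(q_m) − MC(q_m) = MEB(q_m) = 20.8000.
DWL = ½ × 8.3200 × 20.8000 = 86.5280.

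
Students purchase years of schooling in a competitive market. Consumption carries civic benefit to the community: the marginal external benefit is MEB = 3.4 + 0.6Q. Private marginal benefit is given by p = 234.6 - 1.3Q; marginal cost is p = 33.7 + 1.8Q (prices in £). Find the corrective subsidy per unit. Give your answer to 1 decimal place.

subsidy = £52.4 per unit

Social marginal benefit = demand + MEB = 238.0 - 0.7Q.
Set SMB = MC: 238.0 - 0.7Q = 33.7 + 1.8Q → Q* = 81.7200.
The Pigouvian subsidy equals MEB at Q*: 3.4 + 0.6×81.7200 = 52.4320.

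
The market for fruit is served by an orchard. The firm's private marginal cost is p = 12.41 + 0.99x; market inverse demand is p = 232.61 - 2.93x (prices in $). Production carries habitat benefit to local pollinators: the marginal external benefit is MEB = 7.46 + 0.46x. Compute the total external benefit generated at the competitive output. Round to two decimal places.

$1144.81

Market equilibrium (private): 12.41 + 0.99x = 232.61 - 2.93x → x_m = 56.1735.
Total external benefit = ∫₀^{x_m} (7.46 + 0.46x) dx = 7.46×56.1735 + ½×0.46×56.1735² = 1144.8106.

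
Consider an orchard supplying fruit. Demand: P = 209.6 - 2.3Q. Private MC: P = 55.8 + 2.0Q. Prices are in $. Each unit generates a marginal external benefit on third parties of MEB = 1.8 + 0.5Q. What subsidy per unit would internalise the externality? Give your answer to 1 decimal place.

subsidy = $22.3 per unit

Social marginal cost = private MC − MEB = 54.0 + 1.5Q.
Set SMC = demand: 54.0 + 1.5Q = 209.6 - 2.3Q → Q* = 40.9474.
The Pigouvian subsidy equals MEB at Q*: 1.8 + 0.5×40.9474 = 22.2737.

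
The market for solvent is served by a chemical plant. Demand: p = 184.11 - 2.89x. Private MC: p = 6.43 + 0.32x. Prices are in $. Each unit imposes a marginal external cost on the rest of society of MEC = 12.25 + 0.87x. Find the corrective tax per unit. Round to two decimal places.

tax = $47.53 per unit

Social marginal cost = private MC + MEC = 18.68 + 1.19x.
Set SMC = demand: 18.68 + 1.19x = 184.11 - 2.89x → x* = 40.5466.
The Pigouvian tax equals MEC at x*: 12.25 + 0.87×40.5466 = 47.5255.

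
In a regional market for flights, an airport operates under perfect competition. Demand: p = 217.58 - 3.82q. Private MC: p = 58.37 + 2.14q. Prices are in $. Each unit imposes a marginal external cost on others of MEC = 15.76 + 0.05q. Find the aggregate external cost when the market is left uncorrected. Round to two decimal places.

Market equilibrium (private): 58.37 + 2.14q = 217.58 - 3.82q → q_m = 26.7131.
Total external cost = ∫₀^{q_m} (15.76 + 0.05q) dq = 15.76×26.7131 + ½×0.05×26.7131² = 438.8382.

$438.84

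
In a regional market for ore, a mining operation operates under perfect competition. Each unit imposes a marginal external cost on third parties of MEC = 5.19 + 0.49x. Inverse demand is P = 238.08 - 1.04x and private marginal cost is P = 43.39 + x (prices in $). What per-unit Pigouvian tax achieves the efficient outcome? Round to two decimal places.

Social marginal cost = private MC + MEC = 48.58 + 1.49x.
Set SMC = demand: 48.58 + 1.49x = 238.08 - 1.04x → x* = 74.9012.
The Pigouvian tax equals MEC at x*: 5.19 + 0.49×74.9012 = 41.8916.

tax = $41.89 per unit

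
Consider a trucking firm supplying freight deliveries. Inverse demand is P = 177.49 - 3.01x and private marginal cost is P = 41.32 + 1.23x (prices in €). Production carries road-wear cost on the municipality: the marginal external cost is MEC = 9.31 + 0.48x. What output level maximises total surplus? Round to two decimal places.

Social marginal cost = private MC + MEC = 50.63 + 1.71x.
Set SMC = demand: 50.63 + 1.71x = 177.49 - 3.01x → x* = 26.8771.

x* = 26.88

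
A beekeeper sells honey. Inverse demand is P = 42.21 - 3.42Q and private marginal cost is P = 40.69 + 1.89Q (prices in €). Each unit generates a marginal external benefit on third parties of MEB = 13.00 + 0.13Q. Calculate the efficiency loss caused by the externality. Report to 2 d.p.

Market equilibrium (private): 40.69 + 1.89Q = 42.21 - 3.42Q → Q_m = 0.2863.
Social marginal cost = private MC − MEB = 27.69 + 1.76Q.
Set SMC = demand: 27.69 + 1.76Q = 42.21 - 3.42Q → Q* = 2.8031.
The loss is the area between SMC and demand from Q* to Q_m; with linear curves that's a triangle of height MEB(Q_m).
DWL = ½ × 2.5168 × 13.0372 = 16.4060.

DWL = €16.41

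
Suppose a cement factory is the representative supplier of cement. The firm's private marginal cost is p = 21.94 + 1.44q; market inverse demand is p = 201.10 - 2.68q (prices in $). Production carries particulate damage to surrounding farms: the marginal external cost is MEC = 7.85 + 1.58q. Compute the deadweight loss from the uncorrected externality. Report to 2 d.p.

DWL = $514.12

Market equilibrium (private): 21.94 + 1.44q = 201.10 - 2.68q → q_m = 43.4854.
Social marginal cost = private MC + MEC = 29.79 + 3.02q.
Set SMC = demand: 29.79 + 3.02q = 201.10 - 2.68q → q* = 30.0544.
Height of the DWL triangle at q_m is SMC(q_m) − demand(q_m) = MEC(q_m) = 76.5570.
DWL = ½ × 13.4310 × 76.5570 = 514.1185.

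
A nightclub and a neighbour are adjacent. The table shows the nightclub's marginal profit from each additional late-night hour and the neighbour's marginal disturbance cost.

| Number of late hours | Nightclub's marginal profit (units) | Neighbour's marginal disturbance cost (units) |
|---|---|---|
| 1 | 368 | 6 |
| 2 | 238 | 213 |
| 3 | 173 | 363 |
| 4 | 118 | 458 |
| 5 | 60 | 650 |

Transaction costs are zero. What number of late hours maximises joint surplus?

Bargaining reaches the level where marginal profit last exceeds marginal disturbance cost.
That holds through level 2 (238 ≥ 213) but not at 3 (173 < 363).

2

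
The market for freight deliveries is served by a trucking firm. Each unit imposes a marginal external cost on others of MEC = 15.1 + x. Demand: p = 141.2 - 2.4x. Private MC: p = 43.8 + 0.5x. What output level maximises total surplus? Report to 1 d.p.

x* = 21.1

Social marginal cost = private MC + MEC = 58.9 + 1.5x.
Set SMC = demand: 58.9 + 1.5x = 141.2 - 2.4x → x* = 21.1026.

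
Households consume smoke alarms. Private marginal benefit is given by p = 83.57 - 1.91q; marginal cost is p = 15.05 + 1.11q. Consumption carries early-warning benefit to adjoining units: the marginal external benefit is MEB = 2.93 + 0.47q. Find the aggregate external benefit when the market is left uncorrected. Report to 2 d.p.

187.45

Market equilibrium (private): 15.05 + 1.11q = 83.57 - 1.91q → q_m = 22.6887.
Total external benefit = ∫₀^{q_m} (2.93 + 0.47q) dq = 2.93×22.6887 + ½×0.47×22.6887² = 187.4505.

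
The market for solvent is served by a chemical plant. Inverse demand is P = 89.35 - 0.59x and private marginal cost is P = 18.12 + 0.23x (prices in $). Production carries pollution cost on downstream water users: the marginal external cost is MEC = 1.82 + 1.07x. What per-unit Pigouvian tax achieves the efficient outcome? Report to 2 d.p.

Social marginal cost = private MC + MEC = 19.94 + 1.30x.
Set SMC = demand: 19.94 + 1.30x = 89.35 - 0.59x → x* = 36.7249.
The Pigouvian tax equals MEC at x*: 1.82 + 1.07×36.7249 = 41.1156.

tax = $41.12 per unit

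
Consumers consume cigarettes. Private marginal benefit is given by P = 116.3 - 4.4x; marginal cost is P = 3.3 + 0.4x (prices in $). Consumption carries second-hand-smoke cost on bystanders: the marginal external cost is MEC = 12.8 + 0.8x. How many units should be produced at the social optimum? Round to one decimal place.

x* = 17.9

Social marginal benefit = demand − MEC = 103.5 - 5.2x.
Set SMB = MC: 103.5 - 5.2x = 3.3 + 0.4x → x* = 17.8929.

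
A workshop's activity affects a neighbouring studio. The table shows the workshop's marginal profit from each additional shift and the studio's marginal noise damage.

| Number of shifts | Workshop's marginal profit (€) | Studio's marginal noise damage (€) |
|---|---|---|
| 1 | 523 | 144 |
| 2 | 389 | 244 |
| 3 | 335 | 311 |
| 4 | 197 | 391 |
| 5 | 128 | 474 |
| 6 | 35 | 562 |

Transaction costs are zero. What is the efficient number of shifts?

3

Bargaining reaches the level where marginal profit last exceeds marginal noise damage.
That holds through level 3 (335 ≥ 311) but not at 4 (197 < 391).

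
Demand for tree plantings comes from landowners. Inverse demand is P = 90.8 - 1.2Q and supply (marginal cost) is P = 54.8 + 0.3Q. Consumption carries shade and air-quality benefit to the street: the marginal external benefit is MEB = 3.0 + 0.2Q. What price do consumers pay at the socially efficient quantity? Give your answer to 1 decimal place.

P = 54.8

Social marginal benefit = demand + MEB = 93.8 - Q.
Set SMB = MC: 93.8 - Q = 54.8 + 0.3Q → Q* = 30.0000.
Consumer price on the demand curve at Q*: 90.8 − 1.2×30.0000 = 54.8000.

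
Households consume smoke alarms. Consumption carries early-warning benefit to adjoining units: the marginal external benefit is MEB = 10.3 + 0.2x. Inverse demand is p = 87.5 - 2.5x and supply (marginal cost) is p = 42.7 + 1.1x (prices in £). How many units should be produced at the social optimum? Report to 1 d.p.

Social marginal benefit = demand + MEB = 97.8 - 2.3x.
Set SMB = MC: 97.8 - 2.3x = 42.7 + 1.1x → x* = 16.2059.

x* = 16.2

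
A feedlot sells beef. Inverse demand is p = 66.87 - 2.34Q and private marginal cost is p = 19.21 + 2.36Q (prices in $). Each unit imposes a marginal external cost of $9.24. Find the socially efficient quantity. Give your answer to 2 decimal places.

Social marginal cost = private MC + MEC = 28.45 + 2.36Q.
Set SMC = demand: 28.45 + 2.36Q = 66.87 - 2.34Q → Q* = 8.1745.

Q* = 8.17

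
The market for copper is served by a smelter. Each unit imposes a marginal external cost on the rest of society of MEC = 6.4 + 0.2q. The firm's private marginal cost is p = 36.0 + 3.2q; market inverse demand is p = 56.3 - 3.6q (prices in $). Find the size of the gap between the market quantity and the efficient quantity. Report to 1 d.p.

1.0 units

Market equilibrium (private): 36.0 + 3.2q = 56.3 - 3.6q → q_m = 2.9853.
Social marginal cost = private MC + MEC = 42.4 + 3.4q.
Set SMC = demand: 42.4 + 3.4q = 56.3 - 3.6q → q* = 1.9857.
Gap = |2.9853 − 1.9857| = 0.9996.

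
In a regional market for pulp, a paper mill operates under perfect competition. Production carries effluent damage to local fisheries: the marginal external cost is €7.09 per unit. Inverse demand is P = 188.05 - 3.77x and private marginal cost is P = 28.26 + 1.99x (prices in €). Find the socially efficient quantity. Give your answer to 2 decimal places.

Social marginal cost = private MC + MEC = 35.35 + 1.99x.
Set SMC = demand: 35.35 + 1.99x = 188.05 - 3.77x → x* = 26.5104.

x* = 26.51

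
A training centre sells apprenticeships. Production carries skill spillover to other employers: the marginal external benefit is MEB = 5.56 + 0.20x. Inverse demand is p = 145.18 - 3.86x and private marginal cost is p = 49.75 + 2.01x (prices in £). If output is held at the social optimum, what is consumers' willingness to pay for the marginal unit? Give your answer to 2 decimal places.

Social marginal cost = private MC − MEB = 44.19 + 1.81x.
Set SMC = demand: 44.19 + 1.81x = 145.18 - 3.86x → x* = 17.8113.
Consumer price on the demand curve at x*: 145.18 − 3.86×17.8113 = 76.4284.

P = £76.43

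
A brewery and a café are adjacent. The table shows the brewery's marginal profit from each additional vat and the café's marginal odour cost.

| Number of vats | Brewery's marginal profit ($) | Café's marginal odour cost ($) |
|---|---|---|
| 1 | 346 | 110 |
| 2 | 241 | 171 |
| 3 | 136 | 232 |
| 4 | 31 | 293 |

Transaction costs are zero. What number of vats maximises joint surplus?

Bargaining reaches the level where marginal profit last exceeds marginal odour cost.
That holds through level 2 (241 ≥ 171) but not at 3 (136 < 232).

2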